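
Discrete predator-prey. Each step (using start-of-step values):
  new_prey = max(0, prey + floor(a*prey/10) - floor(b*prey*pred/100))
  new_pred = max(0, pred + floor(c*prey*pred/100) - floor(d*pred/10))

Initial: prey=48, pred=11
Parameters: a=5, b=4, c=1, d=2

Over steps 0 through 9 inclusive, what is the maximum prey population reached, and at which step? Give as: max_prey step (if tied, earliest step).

Step 1: prey: 48+24-21=51; pred: 11+5-2=14
Step 2: prey: 51+25-28=48; pred: 14+7-2=19
Step 3: prey: 48+24-36=36; pred: 19+9-3=25
Step 4: prey: 36+18-36=18; pred: 25+9-5=29
Step 5: prey: 18+9-20=7; pred: 29+5-5=29
Step 6: prey: 7+3-8=2; pred: 29+2-5=26
Step 7: prey: 2+1-2=1; pred: 26+0-5=21
Step 8: prey: 1+0-0=1; pred: 21+0-4=17
Step 9: prey: 1+0-0=1; pred: 17+0-3=14
Max prey = 51 at step 1

Answer: 51 1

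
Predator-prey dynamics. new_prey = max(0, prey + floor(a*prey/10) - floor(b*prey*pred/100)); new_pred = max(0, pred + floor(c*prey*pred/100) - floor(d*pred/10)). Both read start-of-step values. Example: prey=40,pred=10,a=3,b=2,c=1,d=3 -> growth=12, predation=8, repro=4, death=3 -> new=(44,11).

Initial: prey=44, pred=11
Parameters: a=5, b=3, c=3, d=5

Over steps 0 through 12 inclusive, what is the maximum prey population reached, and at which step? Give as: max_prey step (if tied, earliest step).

Answer: 52 1

Derivation:
Step 1: prey: 44+22-14=52; pred: 11+14-5=20
Step 2: prey: 52+26-31=47; pred: 20+31-10=41
Step 3: prey: 47+23-57=13; pred: 41+57-20=78
Step 4: prey: 13+6-30=0; pred: 78+30-39=69
Step 5: prey: 0+0-0=0; pred: 69+0-34=35
Step 6: prey: 0+0-0=0; pred: 35+0-17=18
Step 7: prey: 0+0-0=0; pred: 18+0-9=9
Step 8: prey: 0+0-0=0; pred: 9+0-4=5
Step 9: prey: 0+0-0=0; pred: 5+0-2=3
Step 10: prey: 0+0-0=0; pred: 3+0-1=2
Step 11: prey: 0+0-0=0; pred: 2+0-1=1
Step 12: prey: 0+0-0=0; pred: 1+0-0=1
Max prey = 52 at step 1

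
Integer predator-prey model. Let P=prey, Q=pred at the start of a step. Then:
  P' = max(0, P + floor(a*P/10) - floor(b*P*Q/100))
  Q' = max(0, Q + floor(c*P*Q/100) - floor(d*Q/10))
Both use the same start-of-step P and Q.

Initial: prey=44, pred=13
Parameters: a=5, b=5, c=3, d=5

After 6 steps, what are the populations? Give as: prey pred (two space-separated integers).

Step 1: prey: 44+22-28=38; pred: 13+17-6=24
Step 2: prey: 38+19-45=12; pred: 24+27-12=39
Step 3: prey: 12+6-23=0; pred: 39+14-19=34
Step 4: prey: 0+0-0=0; pred: 34+0-17=17
Step 5: prey: 0+0-0=0; pred: 17+0-8=9
Step 6: prey: 0+0-0=0; pred: 9+0-4=5

Answer: 0 5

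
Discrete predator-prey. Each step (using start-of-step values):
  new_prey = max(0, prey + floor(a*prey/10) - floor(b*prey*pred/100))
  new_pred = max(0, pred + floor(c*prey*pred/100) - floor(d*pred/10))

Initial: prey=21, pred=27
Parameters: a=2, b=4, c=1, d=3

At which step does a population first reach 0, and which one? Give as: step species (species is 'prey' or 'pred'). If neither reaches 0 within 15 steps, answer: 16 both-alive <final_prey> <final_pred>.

Step 1: prey: 21+4-22=3; pred: 27+5-8=24
Step 2: prey: 3+0-2=1; pred: 24+0-7=17
Step 3: prey: 1+0-0=1; pred: 17+0-5=12
Step 4: prey: 1+0-0=1; pred: 12+0-3=9
Step 5: prey: 1+0-0=1; pred: 9+0-2=7
Step 6: prey: 1+0-0=1; pred: 7+0-2=5
Step 7: prey: 1+0-0=1; pred: 5+0-1=4
Step 8: prey: 1+0-0=1; pred: 4+0-1=3
Step 9: prey: 1+0-0=1; pred: 3+0-0=3
Steps 10-15: state stable at prey=1, pred=3 (no change)
No extinction within 15 steps

Answer: 16 both-alive 1 3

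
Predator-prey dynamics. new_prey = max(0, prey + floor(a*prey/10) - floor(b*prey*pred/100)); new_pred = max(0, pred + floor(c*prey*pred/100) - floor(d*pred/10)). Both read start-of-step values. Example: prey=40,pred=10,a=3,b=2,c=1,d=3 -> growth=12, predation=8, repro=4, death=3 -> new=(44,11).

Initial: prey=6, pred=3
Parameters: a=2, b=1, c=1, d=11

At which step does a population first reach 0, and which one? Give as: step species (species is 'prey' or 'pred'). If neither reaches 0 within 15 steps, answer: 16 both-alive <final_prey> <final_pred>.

Step 1: prey: 6+1-0=7; pred: 3+0-3=0
First extinction: pred at step 1

Answer: 1 pred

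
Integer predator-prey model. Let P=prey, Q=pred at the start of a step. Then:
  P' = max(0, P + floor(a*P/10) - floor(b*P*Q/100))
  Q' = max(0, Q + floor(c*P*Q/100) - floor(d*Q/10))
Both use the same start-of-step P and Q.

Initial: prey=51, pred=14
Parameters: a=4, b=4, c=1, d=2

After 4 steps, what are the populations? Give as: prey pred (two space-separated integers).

Step 1: prey: 51+20-28=43; pred: 14+7-2=19
Step 2: prey: 43+17-32=28; pred: 19+8-3=24
Step 3: prey: 28+11-26=13; pred: 24+6-4=26
Step 4: prey: 13+5-13=5; pred: 26+3-5=24

Answer: 5 24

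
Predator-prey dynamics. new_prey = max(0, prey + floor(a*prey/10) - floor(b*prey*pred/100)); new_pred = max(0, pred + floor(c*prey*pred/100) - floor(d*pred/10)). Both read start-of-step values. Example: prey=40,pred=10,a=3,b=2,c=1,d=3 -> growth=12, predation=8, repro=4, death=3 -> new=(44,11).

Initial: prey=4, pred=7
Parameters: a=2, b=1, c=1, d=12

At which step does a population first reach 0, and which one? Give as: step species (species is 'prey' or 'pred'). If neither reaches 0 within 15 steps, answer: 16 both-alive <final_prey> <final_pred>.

Step 1: prey: 4+0-0=4; pred: 7+0-8=0
First extinction: pred at step 1

Answer: 1 pred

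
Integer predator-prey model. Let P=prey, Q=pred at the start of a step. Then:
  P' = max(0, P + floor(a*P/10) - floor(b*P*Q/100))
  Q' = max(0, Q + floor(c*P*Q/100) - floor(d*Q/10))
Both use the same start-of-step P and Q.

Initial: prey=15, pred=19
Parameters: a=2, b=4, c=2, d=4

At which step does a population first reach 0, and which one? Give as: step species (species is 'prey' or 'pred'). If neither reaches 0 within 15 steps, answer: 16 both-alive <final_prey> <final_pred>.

Answer: 16 both-alive 2 2

Derivation:
Step 1: prey: 15+3-11=7; pred: 19+5-7=17
Step 2: prey: 7+1-4=4; pred: 17+2-6=13
Step 3: prey: 4+0-2=2; pred: 13+1-5=9
Step 4: prey: 2+0-0=2; pred: 9+0-3=6
Step 5: prey: 2+0-0=2; pred: 6+0-2=4
Step 6: prey: 2+0-0=2; pred: 4+0-1=3
Step 7: prey: 2+0-0=2; pred: 3+0-1=2
Step 8: prey: 2+0-0=2; pred: 2+0-0=2
Steps 9-15: state stable at prey=2, pred=2 (no change)
No extinction within 15 steps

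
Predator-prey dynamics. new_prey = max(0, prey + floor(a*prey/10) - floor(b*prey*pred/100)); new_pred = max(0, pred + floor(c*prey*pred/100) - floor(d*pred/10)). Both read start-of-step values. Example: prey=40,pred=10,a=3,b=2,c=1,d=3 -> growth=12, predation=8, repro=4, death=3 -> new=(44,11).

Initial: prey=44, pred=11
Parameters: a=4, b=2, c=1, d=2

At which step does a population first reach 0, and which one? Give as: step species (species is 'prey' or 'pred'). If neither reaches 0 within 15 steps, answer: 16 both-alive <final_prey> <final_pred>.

Answer: 16 both-alive 1 11

Derivation:
Step 1: prey: 44+17-9=52; pred: 11+4-2=13
Step 2: prey: 52+20-13=59; pred: 13+6-2=17
Step 3: prey: 59+23-20=62; pred: 17+10-3=24
Step 4: prey: 62+24-29=57; pred: 24+14-4=34
Step 5: prey: 57+22-38=41; pred: 34+19-6=47
Step 6: prey: 41+16-38=19; pred: 47+19-9=57
Step 7: prey: 19+7-21=5; pred: 57+10-11=56
Step 8: prey: 5+2-5=2; pred: 56+2-11=47
Step 9: prey: 2+0-1=1; pred: 47+0-9=38
Step 10: prey: 1+0-0=1; pred: 38+0-7=31
Step 11: prey: 1+0-0=1; pred: 31+0-6=25
Step 12: prey: 1+0-0=1; pred: 25+0-5=20
Step 13: prey: 1+0-0=1; pred: 20+0-4=16
Step 14: prey: 1+0-0=1; pred: 16+0-3=13
Step 15: prey: 1+0-0=1; pred: 13+0-2=11
No extinction within 15 steps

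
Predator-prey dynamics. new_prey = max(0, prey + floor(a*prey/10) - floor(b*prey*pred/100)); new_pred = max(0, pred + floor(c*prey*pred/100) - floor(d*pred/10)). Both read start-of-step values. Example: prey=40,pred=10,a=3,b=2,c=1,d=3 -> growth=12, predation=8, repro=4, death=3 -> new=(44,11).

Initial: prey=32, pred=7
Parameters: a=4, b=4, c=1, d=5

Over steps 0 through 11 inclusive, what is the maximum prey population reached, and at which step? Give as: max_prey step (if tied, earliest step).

Step 1: prey: 32+12-8=36; pred: 7+2-3=6
Step 2: prey: 36+14-8=42; pred: 6+2-3=5
Step 3: prey: 42+16-8=50; pred: 5+2-2=5
Step 4: prey: 50+20-10=60; pred: 5+2-2=5
Step 5: prey: 60+24-12=72; pred: 5+3-2=6
Step 6: prey: 72+28-17=83; pred: 6+4-3=7
Step 7: prey: 83+33-23=93; pred: 7+5-3=9
Step 8: prey: 93+37-33=97; pred: 9+8-4=13
Step 9: prey: 97+38-50=85; pred: 13+12-6=19
Step 10: prey: 85+34-64=55; pred: 19+16-9=26
Step 11: prey: 55+22-57=20; pred: 26+14-13=27
Max prey = 97 at step 8

Answer: 97 8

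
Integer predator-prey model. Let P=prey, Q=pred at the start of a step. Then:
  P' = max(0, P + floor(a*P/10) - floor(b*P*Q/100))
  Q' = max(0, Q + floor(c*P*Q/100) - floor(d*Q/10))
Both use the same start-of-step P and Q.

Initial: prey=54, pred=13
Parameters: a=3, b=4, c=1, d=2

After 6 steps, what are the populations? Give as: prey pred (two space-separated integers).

Answer: 1 14

Derivation:
Step 1: prey: 54+16-28=42; pred: 13+7-2=18
Step 2: prey: 42+12-30=24; pred: 18+7-3=22
Step 3: prey: 24+7-21=10; pred: 22+5-4=23
Step 4: prey: 10+3-9=4; pred: 23+2-4=21
Step 5: prey: 4+1-3=2; pred: 21+0-4=17
Step 6: prey: 2+0-1=1; pred: 17+0-3=14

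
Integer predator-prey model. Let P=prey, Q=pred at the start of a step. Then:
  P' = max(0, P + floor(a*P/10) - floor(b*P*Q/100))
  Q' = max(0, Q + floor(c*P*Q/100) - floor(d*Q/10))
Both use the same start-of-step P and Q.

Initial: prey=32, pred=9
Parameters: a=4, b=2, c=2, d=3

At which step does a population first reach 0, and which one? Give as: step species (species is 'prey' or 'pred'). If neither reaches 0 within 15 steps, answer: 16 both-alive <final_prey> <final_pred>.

Answer: 6 prey

Derivation:
Step 1: prey: 32+12-5=39; pred: 9+5-2=12
Step 2: prey: 39+15-9=45; pred: 12+9-3=18
Step 3: prey: 45+18-16=47; pred: 18+16-5=29
Step 4: prey: 47+18-27=38; pred: 29+27-8=48
Step 5: prey: 38+15-36=17; pred: 48+36-14=70
Step 6: prey: 17+6-23=0; pred: 70+23-21=72
First extinction: prey at step 6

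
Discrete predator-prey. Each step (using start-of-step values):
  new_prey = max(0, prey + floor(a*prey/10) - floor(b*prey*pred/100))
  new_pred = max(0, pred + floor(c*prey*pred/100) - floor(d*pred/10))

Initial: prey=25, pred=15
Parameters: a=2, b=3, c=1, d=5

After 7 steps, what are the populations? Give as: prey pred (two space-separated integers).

Answer: 25 1

Derivation:
Step 1: prey: 25+5-11=19; pred: 15+3-7=11
Step 2: prey: 19+3-6=16; pred: 11+2-5=8
Step 3: prey: 16+3-3=16; pred: 8+1-4=5
Step 4: prey: 16+3-2=17; pred: 5+0-2=3
Step 5: prey: 17+3-1=19; pred: 3+0-1=2
Step 6: prey: 19+3-1=21; pred: 2+0-1=1
Step 7: prey: 21+4-0=25; pred: 1+0-0=1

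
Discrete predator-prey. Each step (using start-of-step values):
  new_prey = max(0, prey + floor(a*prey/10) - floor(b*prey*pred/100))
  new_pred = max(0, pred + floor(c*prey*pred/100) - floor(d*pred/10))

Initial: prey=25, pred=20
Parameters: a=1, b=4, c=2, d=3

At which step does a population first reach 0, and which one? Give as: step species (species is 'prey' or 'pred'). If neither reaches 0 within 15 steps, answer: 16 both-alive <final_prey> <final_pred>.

Answer: 16 both-alive 1 3

Derivation:
Step 1: prey: 25+2-20=7; pred: 20+10-6=24
Step 2: prey: 7+0-6=1; pred: 24+3-7=20
Step 3: prey: 1+0-0=1; pred: 20+0-6=14
Step 4: prey: 1+0-0=1; pred: 14+0-4=10
Step 5: prey: 1+0-0=1; pred: 10+0-3=7
Step 6: prey: 1+0-0=1; pred: 7+0-2=5
Step 7: prey: 1+0-0=1; pred: 5+0-1=4
Step 8: prey: 1+0-0=1; pred: 4+0-1=3
Step 9: prey: 1+0-0=1; pred: 3+0-0=3
Steps 10-15: state stable at prey=1, pred=3 (no change)
No extinction within 15 steps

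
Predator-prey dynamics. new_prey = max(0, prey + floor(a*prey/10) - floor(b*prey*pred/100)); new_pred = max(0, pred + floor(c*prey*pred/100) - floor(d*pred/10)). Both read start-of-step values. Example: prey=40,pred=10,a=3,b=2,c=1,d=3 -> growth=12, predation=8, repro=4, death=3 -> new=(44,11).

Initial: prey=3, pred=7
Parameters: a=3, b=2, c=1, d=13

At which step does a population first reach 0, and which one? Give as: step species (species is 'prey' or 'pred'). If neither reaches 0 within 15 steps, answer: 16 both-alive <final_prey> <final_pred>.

Answer: 1 pred

Derivation:
Step 1: prey: 3+0-0=3; pred: 7+0-9=0
First extinction: pred at step 1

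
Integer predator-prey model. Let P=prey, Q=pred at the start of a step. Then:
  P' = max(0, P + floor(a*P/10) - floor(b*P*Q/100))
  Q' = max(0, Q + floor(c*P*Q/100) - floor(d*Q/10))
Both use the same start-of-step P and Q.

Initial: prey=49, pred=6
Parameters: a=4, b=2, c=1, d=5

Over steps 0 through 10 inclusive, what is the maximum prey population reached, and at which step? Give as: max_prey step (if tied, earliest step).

Answer: 157 5

Derivation:
Step 1: prey: 49+19-5=63; pred: 6+2-3=5
Step 2: prey: 63+25-6=82; pred: 5+3-2=6
Step 3: prey: 82+32-9=105; pred: 6+4-3=7
Step 4: prey: 105+42-14=133; pred: 7+7-3=11
Step 5: prey: 133+53-29=157; pred: 11+14-5=20
Step 6: prey: 157+62-62=157; pred: 20+31-10=41
Step 7: prey: 157+62-128=91; pred: 41+64-20=85
Step 8: prey: 91+36-154=0; pred: 85+77-42=120
Step 9: prey: 0+0-0=0; pred: 120+0-60=60
Step 10: prey: 0+0-0=0; pred: 60+0-30=30
Max prey = 157 at step 5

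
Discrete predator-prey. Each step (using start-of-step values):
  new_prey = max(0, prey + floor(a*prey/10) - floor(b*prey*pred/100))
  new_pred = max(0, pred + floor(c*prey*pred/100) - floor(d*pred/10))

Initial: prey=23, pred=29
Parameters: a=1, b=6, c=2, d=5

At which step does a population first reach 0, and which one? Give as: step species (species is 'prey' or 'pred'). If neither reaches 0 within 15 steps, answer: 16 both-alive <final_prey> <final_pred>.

Step 1: prey: 23+2-40=0; pred: 29+13-14=28
First extinction: prey at step 1

Answer: 1 prey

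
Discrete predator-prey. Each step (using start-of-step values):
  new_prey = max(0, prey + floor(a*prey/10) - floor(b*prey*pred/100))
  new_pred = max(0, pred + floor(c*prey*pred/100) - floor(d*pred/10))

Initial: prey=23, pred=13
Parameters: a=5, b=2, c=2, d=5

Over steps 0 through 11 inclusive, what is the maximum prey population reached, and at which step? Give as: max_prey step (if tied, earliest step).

Answer: 63 5

Derivation:
Step 1: prey: 23+11-5=29; pred: 13+5-6=12
Step 2: prey: 29+14-6=37; pred: 12+6-6=12
Step 3: prey: 37+18-8=47; pred: 12+8-6=14
Step 4: prey: 47+23-13=57; pred: 14+13-7=20
Step 5: prey: 57+28-22=63; pred: 20+22-10=32
Step 6: prey: 63+31-40=54; pred: 32+40-16=56
Step 7: prey: 54+27-60=21; pred: 56+60-28=88
Step 8: prey: 21+10-36=0; pred: 88+36-44=80
Step 9: prey: 0+0-0=0; pred: 80+0-40=40
Step 10: prey: 0+0-0=0; pred: 40+0-20=20
Step 11: prey: 0+0-0=0; pred: 20+0-10=10
Max prey = 63 at step 5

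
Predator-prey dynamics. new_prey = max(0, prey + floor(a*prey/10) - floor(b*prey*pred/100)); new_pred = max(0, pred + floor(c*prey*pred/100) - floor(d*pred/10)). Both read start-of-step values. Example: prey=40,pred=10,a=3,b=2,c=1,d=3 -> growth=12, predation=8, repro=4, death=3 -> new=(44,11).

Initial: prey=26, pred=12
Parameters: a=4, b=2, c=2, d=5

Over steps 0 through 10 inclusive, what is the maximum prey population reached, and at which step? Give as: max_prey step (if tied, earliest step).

Answer: 44 4

Derivation:
Step 1: prey: 26+10-6=30; pred: 12+6-6=12
Step 2: prey: 30+12-7=35; pred: 12+7-6=13
Step 3: prey: 35+14-9=40; pred: 13+9-6=16
Step 4: prey: 40+16-12=44; pred: 16+12-8=20
Step 5: prey: 44+17-17=44; pred: 20+17-10=27
Step 6: prey: 44+17-23=38; pred: 27+23-13=37
Step 7: prey: 38+15-28=25; pred: 37+28-18=47
Step 8: prey: 25+10-23=12; pred: 47+23-23=47
Step 9: prey: 12+4-11=5; pred: 47+11-23=35
Step 10: prey: 5+2-3=4; pred: 35+3-17=21
Max prey = 44 at step 4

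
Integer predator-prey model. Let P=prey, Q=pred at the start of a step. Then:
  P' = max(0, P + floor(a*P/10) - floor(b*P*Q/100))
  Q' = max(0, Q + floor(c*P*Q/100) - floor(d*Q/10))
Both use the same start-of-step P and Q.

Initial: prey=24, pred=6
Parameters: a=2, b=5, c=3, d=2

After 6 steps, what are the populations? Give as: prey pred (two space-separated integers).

Answer: 1 13

Derivation:
Step 1: prey: 24+4-7=21; pred: 6+4-1=9
Step 2: prey: 21+4-9=16; pred: 9+5-1=13
Step 3: prey: 16+3-10=9; pred: 13+6-2=17
Step 4: prey: 9+1-7=3; pred: 17+4-3=18
Step 5: prey: 3+0-2=1; pred: 18+1-3=16
Step 6: prey: 1+0-0=1; pred: 16+0-3=13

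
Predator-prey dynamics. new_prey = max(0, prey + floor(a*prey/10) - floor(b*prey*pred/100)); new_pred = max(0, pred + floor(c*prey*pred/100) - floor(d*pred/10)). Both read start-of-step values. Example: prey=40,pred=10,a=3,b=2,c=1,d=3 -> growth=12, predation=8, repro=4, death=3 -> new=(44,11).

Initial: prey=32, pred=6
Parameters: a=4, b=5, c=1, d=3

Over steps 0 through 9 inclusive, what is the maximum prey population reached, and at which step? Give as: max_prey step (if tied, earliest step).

Step 1: prey: 32+12-9=35; pred: 6+1-1=6
Step 2: prey: 35+14-10=39; pred: 6+2-1=7
Step 3: prey: 39+15-13=41; pred: 7+2-2=7
Step 4: prey: 41+16-14=43; pred: 7+2-2=7
Step 5: prey: 43+17-15=45; pred: 7+3-2=8
Step 6: prey: 45+18-18=45; pred: 8+3-2=9
Step 7: prey: 45+18-20=43; pred: 9+4-2=11
Step 8: prey: 43+17-23=37; pred: 11+4-3=12
Step 9: prey: 37+14-22=29; pred: 12+4-3=13
Max prey = 45 at step 5

Answer: 45 5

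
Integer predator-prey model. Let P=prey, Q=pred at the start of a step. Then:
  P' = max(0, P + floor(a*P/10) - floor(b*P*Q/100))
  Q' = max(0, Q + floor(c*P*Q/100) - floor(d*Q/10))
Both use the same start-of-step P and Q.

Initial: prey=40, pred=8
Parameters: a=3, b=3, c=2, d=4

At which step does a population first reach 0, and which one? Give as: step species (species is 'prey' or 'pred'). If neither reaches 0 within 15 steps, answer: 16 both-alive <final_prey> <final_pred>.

Step 1: prey: 40+12-9=43; pred: 8+6-3=11
Step 2: prey: 43+12-14=41; pred: 11+9-4=16
Step 3: prey: 41+12-19=34; pred: 16+13-6=23
Step 4: prey: 34+10-23=21; pred: 23+15-9=29
Step 5: prey: 21+6-18=9; pred: 29+12-11=30
Step 6: prey: 9+2-8=3; pred: 30+5-12=23
Step 7: prey: 3+0-2=1; pred: 23+1-9=15
Step 8: prey: 1+0-0=1; pred: 15+0-6=9
Step 9: prey: 1+0-0=1; pred: 9+0-3=6
Step 10: prey: 1+0-0=1; pred: 6+0-2=4
Step 11: prey: 1+0-0=1; pred: 4+0-1=3
Step 12: prey: 1+0-0=1; pred: 3+0-1=2
Step 13: prey: 1+0-0=1; pred: 2+0-0=2
Steps 14-15: state stable at prey=1, pred=2 (no change)
No extinction within 15 steps

Answer: 16 both-alive 1 2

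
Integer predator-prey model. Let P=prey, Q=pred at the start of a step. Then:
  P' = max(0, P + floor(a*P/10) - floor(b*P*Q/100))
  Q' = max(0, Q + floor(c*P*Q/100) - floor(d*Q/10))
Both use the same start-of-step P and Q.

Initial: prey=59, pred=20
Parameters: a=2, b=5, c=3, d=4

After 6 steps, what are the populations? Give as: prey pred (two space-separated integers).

Answer: 0 7

Derivation:
Step 1: prey: 59+11-59=11; pred: 20+35-8=47
Step 2: prey: 11+2-25=0; pred: 47+15-18=44
Step 3: prey: 0+0-0=0; pred: 44+0-17=27
Step 4: prey: 0+0-0=0; pred: 27+0-10=17
Step 5: prey: 0+0-0=0; pred: 17+0-6=11
Step 6: prey: 0+0-0=0; pred: 11+0-4=7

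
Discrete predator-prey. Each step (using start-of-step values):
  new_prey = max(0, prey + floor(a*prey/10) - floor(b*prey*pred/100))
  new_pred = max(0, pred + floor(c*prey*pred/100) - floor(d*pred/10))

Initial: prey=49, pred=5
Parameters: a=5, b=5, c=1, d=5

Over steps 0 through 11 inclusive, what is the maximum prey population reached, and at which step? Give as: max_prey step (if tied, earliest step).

Step 1: prey: 49+24-12=61; pred: 5+2-2=5
Step 2: prey: 61+30-15=76; pred: 5+3-2=6
Step 3: prey: 76+38-22=92; pred: 6+4-3=7
Step 4: prey: 92+46-32=106; pred: 7+6-3=10
Step 5: prey: 106+53-53=106; pred: 10+10-5=15
Step 6: prey: 106+53-79=80; pred: 15+15-7=23
Step 7: prey: 80+40-92=28; pred: 23+18-11=30
Step 8: prey: 28+14-42=0; pred: 30+8-15=23
Step 9: prey: 0+0-0=0; pred: 23+0-11=12
Step 10: prey: 0+0-0=0; pred: 12+0-6=6
Step 11: prey: 0+0-0=0; pred: 6+0-3=3
Max prey = 106 at step 4

Answer: 106 4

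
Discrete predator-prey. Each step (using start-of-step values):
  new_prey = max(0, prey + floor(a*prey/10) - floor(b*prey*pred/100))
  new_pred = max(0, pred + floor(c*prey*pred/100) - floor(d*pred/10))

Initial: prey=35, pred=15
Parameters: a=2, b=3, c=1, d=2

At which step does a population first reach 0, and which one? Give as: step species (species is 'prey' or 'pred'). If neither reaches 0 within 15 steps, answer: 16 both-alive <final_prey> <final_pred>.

Step 1: prey: 35+7-15=27; pred: 15+5-3=17
Step 2: prey: 27+5-13=19; pred: 17+4-3=18
Step 3: prey: 19+3-10=12; pred: 18+3-3=18
Step 4: prey: 12+2-6=8; pred: 18+2-3=17
Step 5: prey: 8+1-4=5; pred: 17+1-3=15
Step 6: prey: 5+1-2=4; pred: 15+0-3=12
Step 7: prey: 4+0-1=3; pred: 12+0-2=10
Step 8: prey: 3+0-0=3; pred: 10+0-2=8
Step 9: prey: 3+0-0=3; pred: 8+0-1=7
Step 10: prey: 3+0-0=3; pred: 7+0-1=6
Step 11: prey: 3+0-0=3; pred: 6+0-1=5
Step 12: prey: 3+0-0=3; pred: 5+0-1=4
Step 13: prey: 3+0-0=3; pred: 4+0-0=4
Steps 14-15: state stable at prey=3, pred=4 (no change)
No extinction within 15 steps

Answer: 16 both-alive 3 4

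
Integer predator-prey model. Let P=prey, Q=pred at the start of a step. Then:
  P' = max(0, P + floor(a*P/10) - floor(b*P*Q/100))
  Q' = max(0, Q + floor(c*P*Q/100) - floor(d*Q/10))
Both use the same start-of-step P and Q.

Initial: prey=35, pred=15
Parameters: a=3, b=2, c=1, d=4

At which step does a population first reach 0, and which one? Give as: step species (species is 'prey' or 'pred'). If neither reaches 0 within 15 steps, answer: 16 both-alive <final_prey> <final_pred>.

Step 1: prey: 35+10-10=35; pred: 15+5-6=14
Step 2: prey: 35+10-9=36; pred: 14+4-5=13
Step 3: prey: 36+10-9=37; pred: 13+4-5=12
Step 4: prey: 37+11-8=40; pred: 12+4-4=12
Step 5: prey: 40+12-9=43; pred: 12+4-4=12
Step 6: prey: 43+12-10=45; pred: 12+5-4=13
Step 7: prey: 45+13-11=47; pred: 13+5-5=13
Step 8: prey: 47+14-12=49; pred: 13+6-5=14
Step 9: prey: 49+14-13=50; pred: 14+6-5=15
Step 10: prey: 50+15-15=50; pred: 15+7-6=16
Step 11: prey: 50+15-16=49; pred: 16+8-6=18
Step 12: prey: 49+14-17=46; pred: 18+8-7=19
Step 13: prey: 46+13-17=42; pred: 19+8-7=20
Step 14: prey: 42+12-16=38; pred: 20+8-8=20
Step 15: prey: 38+11-15=34; pred: 20+7-8=19
No extinction within 15 steps

Answer: 16 both-alive 34 19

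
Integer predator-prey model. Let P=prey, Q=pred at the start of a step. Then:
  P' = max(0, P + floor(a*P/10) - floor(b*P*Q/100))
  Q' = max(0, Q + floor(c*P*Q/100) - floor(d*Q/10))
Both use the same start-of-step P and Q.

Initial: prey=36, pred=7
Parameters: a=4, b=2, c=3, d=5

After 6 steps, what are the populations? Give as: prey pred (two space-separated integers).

Step 1: prey: 36+14-5=45; pred: 7+7-3=11
Step 2: prey: 45+18-9=54; pred: 11+14-5=20
Step 3: prey: 54+21-21=54; pred: 20+32-10=42
Step 4: prey: 54+21-45=30; pred: 42+68-21=89
Step 5: prey: 30+12-53=0; pred: 89+80-44=125
Step 6: prey: 0+0-0=0; pred: 125+0-62=63

Answer: 0 63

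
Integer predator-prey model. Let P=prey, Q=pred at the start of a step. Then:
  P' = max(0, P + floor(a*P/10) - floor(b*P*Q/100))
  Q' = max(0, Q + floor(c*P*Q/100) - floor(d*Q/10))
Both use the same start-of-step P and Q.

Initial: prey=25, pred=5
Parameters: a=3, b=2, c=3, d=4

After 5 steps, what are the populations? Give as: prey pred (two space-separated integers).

Answer: 31 49

Derivation:
Step 1: prey: 25+7-2=30; pred: 5+3-2=6
Step 2: prey: 30+9-3=36; pred: 6+5-2=9
Step 3: prey: 36+10-6=40; pred: 9+9-3=15
Step 4: prey: 40+12-12=40; pred: 15+18-6=27
Step 5: prey: 40+12-21=31; pred: 27+32-10=49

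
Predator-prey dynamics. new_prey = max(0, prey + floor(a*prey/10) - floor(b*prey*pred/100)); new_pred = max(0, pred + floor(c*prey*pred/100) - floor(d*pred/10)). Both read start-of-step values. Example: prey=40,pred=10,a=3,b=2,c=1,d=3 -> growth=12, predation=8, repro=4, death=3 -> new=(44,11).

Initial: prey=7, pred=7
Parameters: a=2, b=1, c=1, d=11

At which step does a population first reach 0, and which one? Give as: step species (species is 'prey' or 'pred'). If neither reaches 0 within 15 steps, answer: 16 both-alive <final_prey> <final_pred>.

Answer: 1 pred

Derivation:
Step 1: prey: 7+1-0=8; pred: 7+0-7=0
First extinction: pred at step 1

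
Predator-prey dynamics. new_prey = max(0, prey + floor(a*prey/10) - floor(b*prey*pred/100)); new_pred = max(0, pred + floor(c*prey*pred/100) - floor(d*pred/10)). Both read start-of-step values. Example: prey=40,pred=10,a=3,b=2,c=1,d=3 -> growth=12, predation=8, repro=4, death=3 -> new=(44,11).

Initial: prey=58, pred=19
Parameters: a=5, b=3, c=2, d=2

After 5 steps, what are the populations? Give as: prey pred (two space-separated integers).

Step 1: prey: 58+29-33=54; pred: 19+22-3=38
Step 2: prey: 54+27-61=20; pred: 38+41-7=72
Step 3: prey: 20+10-43=0; pred: 72+28-14=86
Step 4: prey: 0+0-0=0; pred: 86+0-17=69
Step 5: prey: 0+0-0=0; pred: 69+0-13=56

Answer: 0 56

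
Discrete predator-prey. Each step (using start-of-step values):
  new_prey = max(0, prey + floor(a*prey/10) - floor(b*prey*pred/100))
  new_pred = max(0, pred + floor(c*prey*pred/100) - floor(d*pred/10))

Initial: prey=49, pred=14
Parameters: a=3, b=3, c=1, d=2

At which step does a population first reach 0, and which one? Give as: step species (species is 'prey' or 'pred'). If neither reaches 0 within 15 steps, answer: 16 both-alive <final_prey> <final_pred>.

Step 1: prey: 49+14-20=43; pred: 14+6-2=18
Step 2: prey: 43+12-23=32; pred: 18+7-3=22
Step 3: prey: 32+9-21=20; pred: 22+7-4=25
Step 4: prey: 20+6-15=11; pred: 25+5-5=25
Step 5: prey: 11+3-8=6; pred: 25+2-5=22
Step 6: prey: 6+1-3=4; pred: 22+1-4=19
Step 7: prey: 4+1-2=3; pred: 19+0-3=16
Step 8: prey: 3+0-1=2; pred: 16+0-3=13
Step 9: prey: 2+0-0=2; pred: 13+0-2=11
Step 10: prey: 2+0-0=2; pred: 11+0-2=9
Step 11: prey: 2+0-0=2; pred: 9+0-1=8
Step 12: prey: 2+0-0=2; pred: 8+0-1=7
Step 13: prey: 2+0-0=2; pred: 7+0-1=6
Step 14: prey: 2+0-0=2; pred: 6+0-1=5
Step 15: prey: 2+0-0=2; pred: 5+0-1=4
No extinction within 15 steps

Answer: 16 both-alive 2 4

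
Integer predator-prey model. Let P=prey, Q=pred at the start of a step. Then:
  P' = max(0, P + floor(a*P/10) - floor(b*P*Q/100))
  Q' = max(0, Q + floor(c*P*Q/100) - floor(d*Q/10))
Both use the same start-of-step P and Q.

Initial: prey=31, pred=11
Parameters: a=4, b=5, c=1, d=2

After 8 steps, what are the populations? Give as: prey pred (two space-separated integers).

Answer: 6 8

Derivation:
Step 1: prey: 31+12-17=26; pred: 11+3-2=12
Step 2: prey: 26+10-15=21; pred: 12+3-2=13
Step 3: prey: 21+8-13=16; pred: 13+2-2=13
Step 4: prey: 16+6-10=12; pred: 13+2-2=13
Step 5: prey: 12+4-7=9; pred: 13+1-2=12
Step 6: prey: 9+3-5=7; pred: 12+1-2=11
Step 7: prey: 7+2-3=6; pred: 11+0-2=9
Step 8: prey: 6+2-2=6; pred: 9+0-1=8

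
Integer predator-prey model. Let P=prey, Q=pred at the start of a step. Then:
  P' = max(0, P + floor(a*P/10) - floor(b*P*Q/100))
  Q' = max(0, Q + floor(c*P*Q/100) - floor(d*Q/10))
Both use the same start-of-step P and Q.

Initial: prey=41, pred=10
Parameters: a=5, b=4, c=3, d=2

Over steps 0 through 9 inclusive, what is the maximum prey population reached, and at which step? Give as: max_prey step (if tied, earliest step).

Step 1: prey: 41+20-16=45; pred: 10+12-2=20
Step 2: prey: 45+22-36=31; pred: 20+27-4=43
Step 3: prey: 31+15-53=0; pred: 43+39-8=74
Step 4: prey: 0+0-0=0; pred: 74+0-14=60
Step 5: prey: 0+0-0=0; pred: 60+0-12=48
Step 6: prey: 0+0-0=0; pred: 48+0-9=39
Step 7: prey: 0+0-0=0; pred: 39+0-7=32
Step 8: prey: 0+0-0=0; pred: 32+0-6=26
Step 9: prey: 0+0-0=0; pred: 26+0-5=21
Max prey = 45 at step 1

Answer: 45 1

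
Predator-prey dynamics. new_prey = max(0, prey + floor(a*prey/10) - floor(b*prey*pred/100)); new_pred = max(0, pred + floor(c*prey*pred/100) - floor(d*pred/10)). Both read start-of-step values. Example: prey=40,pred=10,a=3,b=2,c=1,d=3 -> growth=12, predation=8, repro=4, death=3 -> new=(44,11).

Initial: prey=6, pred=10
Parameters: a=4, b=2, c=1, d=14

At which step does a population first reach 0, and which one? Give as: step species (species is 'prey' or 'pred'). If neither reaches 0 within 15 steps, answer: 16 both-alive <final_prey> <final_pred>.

Step 1: prey: 6+2-1=7; pred: 10+0-14=0
First extinction: pred at step 1

Answer: 1 pred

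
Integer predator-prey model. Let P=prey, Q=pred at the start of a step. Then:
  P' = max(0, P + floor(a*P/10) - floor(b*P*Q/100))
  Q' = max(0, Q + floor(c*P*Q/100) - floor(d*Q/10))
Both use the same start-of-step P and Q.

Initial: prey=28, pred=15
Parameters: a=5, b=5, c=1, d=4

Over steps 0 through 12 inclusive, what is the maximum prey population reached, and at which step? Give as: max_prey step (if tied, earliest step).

Answer: 108 12

Derivation:
Step 1: prey: 28+14-21=21; pred: 15+4-6=13
Step 2: prey: 21+10-13=18; pred: 13+2-5=10
Step 3: prey: 18+9-9=18; pred: 10+1-4=7
Step 4: prey: 18+9-6=21; pred: 7+1-2=6
Step 5: prey: 21+10-6=25; pred: 6+1-2=5
Step 6: prey: 25+12-6=31; pred: 5+1-2=4
Step 7: prey: 31+15-6=40; pred: 4+1-1=4
Step 8: prey: 40+20-8=52; pred: 4+1-1=4
Step 9: prey: 52+26-10=68; pred: 4+2-1=5
Step 10: prey: 68+34-17=85; pred: 5+3-2=6
Step 11: prey: 85+42-25=102; pred: 6+5-2=9
Step 12: prey: 102+51-45=108; pred: 9+9-3=15
Max prey = 108 at step 12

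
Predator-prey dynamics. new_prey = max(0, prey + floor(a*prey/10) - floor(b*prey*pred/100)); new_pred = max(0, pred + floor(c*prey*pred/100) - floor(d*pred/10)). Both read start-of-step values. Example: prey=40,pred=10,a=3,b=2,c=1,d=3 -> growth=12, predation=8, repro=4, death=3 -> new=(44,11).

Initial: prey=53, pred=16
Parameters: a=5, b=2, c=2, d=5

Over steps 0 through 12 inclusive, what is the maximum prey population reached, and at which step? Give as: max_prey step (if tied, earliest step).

Step 1: prey: 53+26-16=63; pred: 16+16-8=24
Step 2: prey: 63+31-30=64; pred: 24+30-12=42
Step 3: prey: 64+32-53=43; pred: 42+53-21=74
Step 4: prey: 43+21-63=1; pred: 74+63-37=100
Step 5: prey: 1+0-2=0; pred: 100+2-50=52
Step 6: prey: 0+0-0=0; pred: 52+0-26=26
Step 7: prey: 0+0-0=0; pred: 26+0-13=13
Step 8: prey: 0+0-0=0; pred: 13+0-6=7
Step 9: prey: 0+0-0=0; pred: 7+0-3=4
Step 10: prey: 0+0-0=0; pred: 4+0-2=2
Step 11: prey: 0+0-0=0; pred: 2+0-1=1
Step 12: prey: 0+0-0=0; pred: 1+0-0=1
Max prey = 64 at step 2

Answer: 64 2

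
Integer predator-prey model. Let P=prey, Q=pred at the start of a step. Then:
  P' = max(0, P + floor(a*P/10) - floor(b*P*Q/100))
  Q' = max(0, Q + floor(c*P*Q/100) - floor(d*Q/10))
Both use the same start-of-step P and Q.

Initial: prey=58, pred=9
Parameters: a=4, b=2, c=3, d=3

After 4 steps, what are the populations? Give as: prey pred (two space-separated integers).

Answer: 0 175

Derivation:
Step 1: prey: 58+23-10=71; pred: 9+15-2=22
Step 2: prey: 71+28-31=68; pred: 22+46-6=62
Step 3: prey: 68+27-84=11; pred: 62+126-18=170
Step 4: prey: 11+4-37=0; pred: 170+56-51=175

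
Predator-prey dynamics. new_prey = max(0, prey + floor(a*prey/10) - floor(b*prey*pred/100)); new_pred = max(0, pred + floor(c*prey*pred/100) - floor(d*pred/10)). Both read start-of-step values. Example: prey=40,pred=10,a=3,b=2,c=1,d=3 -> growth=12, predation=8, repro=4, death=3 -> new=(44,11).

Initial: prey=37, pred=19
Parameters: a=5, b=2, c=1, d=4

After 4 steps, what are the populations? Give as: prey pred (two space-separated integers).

Answer: 58 22

Derivation:
Step 1: prey: 37+18-14=41; pred: 19+7-7=19
Step 2: prey: 41+20-15=46; pred: 19+7-7=19
Step 3: prey: 46+23-17=52; pred: 19+8-7=20
Step 4: prey: 52+26-20=58; pred: 20+10-8=22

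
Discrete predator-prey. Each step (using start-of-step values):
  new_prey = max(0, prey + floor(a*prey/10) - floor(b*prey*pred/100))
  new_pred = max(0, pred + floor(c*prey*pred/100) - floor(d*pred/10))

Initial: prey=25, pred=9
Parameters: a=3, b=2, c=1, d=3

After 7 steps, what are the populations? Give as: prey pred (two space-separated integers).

Answer: 51 13

Derivation:
Step 1: prey: 25+7-4=28; pred: 9+2-2=9
Step 2: prey: 28+8-5=31; pred: 9+2-2=9
Step 3: prey: 31+9-5=35; pred: 9+2-2=9
Step 4: prey: 35+10-6=39; pred: 9+3-2=10
Step 5: prey: 39+11-7=43; pred: 10+3-3=10
Step 6: prey: 43+12-8=47; pred: 10+4-3=11
Step 7: prey: 47+14-10=51; pred: 11+5-3=13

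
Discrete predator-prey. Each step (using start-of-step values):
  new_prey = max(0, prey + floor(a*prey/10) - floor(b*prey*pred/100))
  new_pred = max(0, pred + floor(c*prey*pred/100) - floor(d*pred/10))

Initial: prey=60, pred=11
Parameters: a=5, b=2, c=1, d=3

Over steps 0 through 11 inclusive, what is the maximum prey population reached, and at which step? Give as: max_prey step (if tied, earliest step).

Answer: 104 3

Derivation:
Step 1: prey: 60+30-13=77; pred: 11+6-3=14
Step 2: prey: 77+38-21=94; pred: 14+10-4=20
Step 3: prey: 94+47-37=104; pred: 20+18-6=32
Step 4: prey: 104+52-66=90; pred: 32+33-9=56
Step 5: prey: 90+45-100=35; pred: 56+50-16=90
Step 6: prey: 35+17-63=0; pred: 90+31-27=94
Step 7: prey: 0+0-0=0; pred: 94+0-28=66
Step 8: prey: 0+0-0=0; pred: 66+0-19=47
Step 9: prey: 0+0-0=0; pred: 47+0-14=33
Step 10: prey: 0+0-0=0; pred: 33+0-9=24
Step 11: prey: 0+0-0=0; pred: 24+0-7=17
Max prey = 104 at step 3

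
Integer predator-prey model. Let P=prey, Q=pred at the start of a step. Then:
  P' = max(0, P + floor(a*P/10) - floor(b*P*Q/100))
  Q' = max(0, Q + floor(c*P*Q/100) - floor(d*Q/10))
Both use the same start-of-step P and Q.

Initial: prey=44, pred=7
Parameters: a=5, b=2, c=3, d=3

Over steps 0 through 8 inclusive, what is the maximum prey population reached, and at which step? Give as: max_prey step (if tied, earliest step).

Step 1: prey: 44+22-6=60; pred: 7+9-2=14
Step 2: prey: 60+30-16=74; pred: 14+25-4=35
Step 3: prey: 74+37-51=60; pred: 35+77-10=102
Step 4: prey: 60+30-122=0; pred: 102+183-30=255
Step 5: prey: 0+0-0=0; pred: 255+0-76=179
Step 6: prey: 0+0-0=0; pred: 179+0-53=126
Step 7: prey: 0+0-0=0; pred: 126+0-37=89
Step 8: prey: 0+0-0=0; pred: 89+0-26=63
Max prey = 74 at step 2

Answer: 74 2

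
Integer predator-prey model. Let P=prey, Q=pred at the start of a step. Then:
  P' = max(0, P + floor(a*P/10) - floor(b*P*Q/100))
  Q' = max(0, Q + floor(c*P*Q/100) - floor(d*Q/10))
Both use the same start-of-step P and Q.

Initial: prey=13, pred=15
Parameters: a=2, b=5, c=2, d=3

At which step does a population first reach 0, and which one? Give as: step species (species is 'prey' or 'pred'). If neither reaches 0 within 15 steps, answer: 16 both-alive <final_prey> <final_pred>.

Answer: 16 both-alive 2 3

Derivation:
Step 1: prey: 13+2-9=6; pred: 15+3-4=14
Step 2: prey: 6+1-4=3; pred: 14+1-4=11
Step 3: prey: 3+0-1=2; pred: 11+0-3=8
Step 4: prey: 2+0-0=2; pred: 8+0-2=6
Step 5: prey: 2+0-0=2; pred: 6+0-1=5
Step 6: prey: 2+0-0=2; pred: 5+0-1=4
Step 7: prey: 2+0-0=2; pred: 4+0-1=3
Step 8: prey: 2+0-0=2; pred: 3+0-0=3
Steps 9-15: state stable at prey=2, pred=3 (no change)
No extinction within 15 steps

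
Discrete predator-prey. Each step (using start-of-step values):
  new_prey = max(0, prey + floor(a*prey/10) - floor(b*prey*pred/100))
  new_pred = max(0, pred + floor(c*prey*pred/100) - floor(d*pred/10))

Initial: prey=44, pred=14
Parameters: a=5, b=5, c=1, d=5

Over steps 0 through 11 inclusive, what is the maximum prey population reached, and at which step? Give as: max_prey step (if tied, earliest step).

Answer: 115 11

Derivation:
Step 1: prey: 44+22-30=36; pred: 14+6-7=13
Step 2: prey: 36+18-23=31; pred: 13+4-6=11
Step 3: prey: 31+15-17=29; pred: 11+3-5=9
Step 4: prey: 29+14-13=30; pred: 9+2-4=7
Step 5: prey: 30+15-10=35; pred: 7+2-3=6
Step 6: prey: 35+17-10=42; pred: 6+2-3=5
Step 7: prey: 42+21-10=53; pred: 5+2-2=5
Step 8: prey: 53+26-13=66; pred: 5+2-2=5
Step 9: prey: 66+33-16=83; pred: 5+3-2=6
Step 10: prey: 83+41-24=100; pred: 6+4-3=7
Step 11: prey: 100+50-35=115; pred: 7+7-3=11
Max prey = 115 at step 11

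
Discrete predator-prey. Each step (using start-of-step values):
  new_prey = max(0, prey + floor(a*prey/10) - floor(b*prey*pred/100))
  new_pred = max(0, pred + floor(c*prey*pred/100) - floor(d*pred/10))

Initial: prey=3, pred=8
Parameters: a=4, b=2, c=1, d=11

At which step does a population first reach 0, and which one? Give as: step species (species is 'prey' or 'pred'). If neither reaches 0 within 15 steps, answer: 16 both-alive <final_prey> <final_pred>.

Step 1: prey: 3+1-0=4; pred: 8+0-8=0
First extinction: pred at step 1

Answer: 1 pred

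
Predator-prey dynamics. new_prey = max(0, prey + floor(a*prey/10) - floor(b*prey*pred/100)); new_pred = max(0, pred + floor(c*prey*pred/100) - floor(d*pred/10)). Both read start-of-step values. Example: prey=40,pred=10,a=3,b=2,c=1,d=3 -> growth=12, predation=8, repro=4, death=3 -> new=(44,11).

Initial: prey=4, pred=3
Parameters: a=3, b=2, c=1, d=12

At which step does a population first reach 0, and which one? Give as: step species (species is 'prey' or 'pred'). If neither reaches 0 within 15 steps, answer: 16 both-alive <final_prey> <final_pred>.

Step 1: prey: 4+1-0=5; pred: 3+0-3=0
First extinction: pred at step 1

Answer: 1 pred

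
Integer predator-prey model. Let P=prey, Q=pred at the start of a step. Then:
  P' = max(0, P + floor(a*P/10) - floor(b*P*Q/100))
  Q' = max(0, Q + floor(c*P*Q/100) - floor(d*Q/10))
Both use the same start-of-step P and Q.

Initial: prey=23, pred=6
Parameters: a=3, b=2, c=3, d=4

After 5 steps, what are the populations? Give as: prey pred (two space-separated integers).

Step 1: prey: 23+6-2=27; pred: 6+4-2=8
Step 2: prey: 27+8-4=31; pred: 8+6-3=11
Step 3: prey: 31+9-6=34; pred: 11+10-4=17
Step 4: prey: 34+10-11=33; pred: 17+17-6=28
Step 5: prey: 33+9-18=24; pred: 28+27-11=44

Answer: 24 44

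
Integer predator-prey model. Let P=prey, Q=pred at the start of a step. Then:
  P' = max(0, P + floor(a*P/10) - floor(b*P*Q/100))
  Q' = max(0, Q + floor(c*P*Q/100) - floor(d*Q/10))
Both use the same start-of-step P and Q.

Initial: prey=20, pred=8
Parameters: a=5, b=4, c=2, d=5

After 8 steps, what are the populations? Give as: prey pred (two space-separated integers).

Step 1: prey: 20+10-6=24; pred: 8+3-4=7
Step 2: prey: 24+12-6=30; pred: 7+3-3=7
Step 3: prey: 30+15-8=37; pred: 7+4-3=8
Step 4: prey: 37+18-11=44; pred: 8+5-4=9
Step 5: prey: 44+22-15=51; pred: 9+7-4=12
Step 6: prey: 51+25-24=52; pred: 12+12-6=18
Step 7: prey: 52+26-37=41; pred: 18+18-9=27
Step 8: prey: 41+20-44=17; pred: 27+22-13=36

Answer: 17 36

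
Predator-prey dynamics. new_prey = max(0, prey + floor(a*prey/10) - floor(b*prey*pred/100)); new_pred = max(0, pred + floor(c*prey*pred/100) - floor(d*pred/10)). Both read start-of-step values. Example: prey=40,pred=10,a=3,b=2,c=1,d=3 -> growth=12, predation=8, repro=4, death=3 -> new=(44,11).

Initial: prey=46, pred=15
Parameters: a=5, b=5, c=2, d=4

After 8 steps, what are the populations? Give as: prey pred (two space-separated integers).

Answer: 0 3

Derivation:
Step 1: prey: 46+23-34=35; pred: 15+13-6=22
Step 2: prey: 35+17-38=14; pred: 22+15-8=29
Step 3: prey: 14+7-20=1; pred: 29+8-11=26
Step 4: prey: 1+0-1=0; pred: 26+0-10=16
Step 5: prey: 0+0-0=0; pred: 16+0-6=10
Step 6: prey: 0+0-0=0; pred: 10+0-4=6
Step 7: prey: 0+0-0=0; pred: 6+0-2=4
Step 8: prey: 0+0-0=0; pred: 4+0-1=3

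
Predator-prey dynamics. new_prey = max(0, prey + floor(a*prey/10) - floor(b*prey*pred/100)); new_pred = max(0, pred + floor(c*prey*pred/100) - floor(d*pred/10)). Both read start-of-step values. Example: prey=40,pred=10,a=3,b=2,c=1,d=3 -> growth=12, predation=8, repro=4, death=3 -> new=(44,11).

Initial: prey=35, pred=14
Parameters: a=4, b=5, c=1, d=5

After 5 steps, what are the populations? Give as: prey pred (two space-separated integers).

Step 1: prey: 35+14-24=25; pred: 14+4-7=11
Step 2: prey: 25+10-13=22; pred: 11+2-5=8
Step 3: prey: 22+8-8=22; pred: 8+1-4=5
Step 4: prey: 22+8-5=25; pred: 5+1-2=4
Step 5: prey: 25+10-5=30; pred: 4+1-2=3

Answer: 30 3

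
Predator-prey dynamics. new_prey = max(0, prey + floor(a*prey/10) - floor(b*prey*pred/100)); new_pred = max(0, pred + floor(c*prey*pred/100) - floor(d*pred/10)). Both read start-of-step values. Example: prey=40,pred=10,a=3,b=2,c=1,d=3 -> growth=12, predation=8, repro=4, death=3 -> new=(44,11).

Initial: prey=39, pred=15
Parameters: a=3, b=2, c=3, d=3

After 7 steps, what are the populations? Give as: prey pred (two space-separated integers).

Step 1: prey: 39+11-11=39; pred: 15+17-4=28
Step 2: prey: 39+11-21=29; pred: 28+32-8=52
Step 3: prey: 29+8-30=7; pred: 52+45-15=82
Step 4: prey: 7+2-11=0; pred: 82+17-24=75
Step 5: prey: 0+0-0=0; pred: 75+0-22=53
Step 6: prey: 0+0-0=0; pred: 53+0-15=38
Step 7: prey: 0+0-0=0; pred: 38+0-11=27

Answer: 0 27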